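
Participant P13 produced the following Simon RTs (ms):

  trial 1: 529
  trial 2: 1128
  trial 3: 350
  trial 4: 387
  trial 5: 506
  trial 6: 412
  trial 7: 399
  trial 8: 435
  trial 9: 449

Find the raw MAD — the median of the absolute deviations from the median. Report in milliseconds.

Sorted: 350, 387, 399, 412, 435, 449, 506, 529, 1128 → median = 435
|x − 435|: 94, 693, 85, 48, 71, 23, 36, 0, 14
Sorted deviations: 0, 14, 23, 36, 48, 71, 85, 94, 693 → MAD = 48

48 ms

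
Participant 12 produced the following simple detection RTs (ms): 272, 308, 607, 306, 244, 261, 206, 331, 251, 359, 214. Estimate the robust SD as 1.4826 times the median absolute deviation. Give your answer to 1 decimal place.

Sorted: 206, 214, 244, 251, 261, 272, 306, 308, 331, 359, 607 → median = 272
|x − 272| sorted: 0, 11, 21, 28, 34, 36, 58, 59, 66, 87, 335 → MAD = 36
Robust SD ≈ 1.4826 × 36 = 53.374

53.4 ms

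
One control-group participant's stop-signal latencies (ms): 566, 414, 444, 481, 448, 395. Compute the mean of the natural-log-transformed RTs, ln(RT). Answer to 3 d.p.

6.120

ln(RT): 6.3386, 6.0259, 6.0958, 6.1759, 6.1048, 5.9789
Σ ln(RT) = 36.7198
Mean = 36.7198/6 = 6.11997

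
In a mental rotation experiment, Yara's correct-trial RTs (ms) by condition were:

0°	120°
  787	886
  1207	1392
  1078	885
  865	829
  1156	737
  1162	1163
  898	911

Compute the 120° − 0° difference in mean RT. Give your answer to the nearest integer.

M(0°) = 7153/7 = 1021.857
M(120°) = 6803/7 = 971.857
Difference = 971.857 − 1021.857 = -50.000 ms

-50 ms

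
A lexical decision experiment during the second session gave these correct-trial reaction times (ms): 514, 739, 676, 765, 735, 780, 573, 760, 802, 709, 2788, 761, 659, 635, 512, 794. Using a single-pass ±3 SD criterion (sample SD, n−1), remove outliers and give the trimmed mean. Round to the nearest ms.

n = 16, ΣRT = 13202, M = 825.125
Σ(x−M)² = 4241807.75; s = √(4241807.75/15) = 531.777
Cutoffs: 825.125 ± 3·531.777 → [-770.2, 2420.5]
Outside: 2788 → excluded.
Retained (n=15): Σ = 10414, mean = 10414/15 = 694.267

694 ms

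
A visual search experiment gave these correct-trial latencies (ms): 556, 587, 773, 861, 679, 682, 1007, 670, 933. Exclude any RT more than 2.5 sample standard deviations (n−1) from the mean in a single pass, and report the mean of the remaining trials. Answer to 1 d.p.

749.8 ms

n = 9, ΣRT = 6748, M = 749.778
Σ(x−M)² = 192657.56; s = √(192657.56/8) = 155.184
Cutoffs: 749.778 ± 2.5·155.184 → [361.8, 1137.7]
No RTs fall outside the cutoffs; all 9 retained. Mean = 6748/9 = 749.778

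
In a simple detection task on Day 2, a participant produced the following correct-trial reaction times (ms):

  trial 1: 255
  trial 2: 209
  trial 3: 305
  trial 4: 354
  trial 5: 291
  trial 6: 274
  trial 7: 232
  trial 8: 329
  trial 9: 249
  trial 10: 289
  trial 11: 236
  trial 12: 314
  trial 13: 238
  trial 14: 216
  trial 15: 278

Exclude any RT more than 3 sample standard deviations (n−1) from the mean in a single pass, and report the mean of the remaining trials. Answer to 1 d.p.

271.3 ms

n = 15, ΣRT = 4069, M = 271.267
Σ(x−M)² = 25482.93; s = √(25482.93/14) = 42.664
Cutoffs: 271.267 ± 3·42.664 → [143.3, 399.3]
No RTs fall outside the cutoffs; all 15 retained. Mean = 4069/15 = 271.267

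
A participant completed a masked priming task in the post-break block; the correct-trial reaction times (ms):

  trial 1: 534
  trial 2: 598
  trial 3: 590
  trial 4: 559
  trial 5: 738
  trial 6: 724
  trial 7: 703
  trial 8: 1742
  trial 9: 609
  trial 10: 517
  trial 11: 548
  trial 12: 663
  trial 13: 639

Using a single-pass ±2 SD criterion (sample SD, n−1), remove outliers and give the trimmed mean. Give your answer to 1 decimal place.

618.5 ms

n = 13, ΣRT = 9164, M = 704.923
Σ(x−M)² = 1227382.92; s = √(1227382.92/12) = 319.815
Cutoffs: 704.923 ± 2·319.815 → [65.3, 1344.6]
Outside: 1742 → excluded.
Retained (n=12): Σ = 7422, mean = 7422/12 = 618.500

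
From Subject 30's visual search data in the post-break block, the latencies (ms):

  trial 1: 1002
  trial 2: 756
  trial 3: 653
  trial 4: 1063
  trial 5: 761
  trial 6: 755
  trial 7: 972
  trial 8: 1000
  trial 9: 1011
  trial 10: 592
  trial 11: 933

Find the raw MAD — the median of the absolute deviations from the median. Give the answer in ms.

130 ms

Sorted: 592, 653, 755, 756, 761, 933, 972, 1000, 1002, 1011, 1063 → median = 933
|x − 933|: 69, 177, 280, 130, 172, 178, 39, 67, 78, 341, 0
Sorted deviations: 0, 39, 67, 69, 78, 130, 172, 177, 178, 280, 341 → MAD = 130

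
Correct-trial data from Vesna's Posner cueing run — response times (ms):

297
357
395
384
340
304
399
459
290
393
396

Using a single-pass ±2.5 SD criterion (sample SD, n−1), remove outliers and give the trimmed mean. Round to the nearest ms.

n = 11, ΣRT = 4014, M = 364.909
Σ(x−M)² = 27656.91; s = √(27656.91/10) = 52.590
Cutoffs: 364.909 ± 2.5·52.590 → [233.4, 496.4]
No RTs fall outside the cutoffs; all 11 retained. Mean = 4014/11 = 364.909

365 ms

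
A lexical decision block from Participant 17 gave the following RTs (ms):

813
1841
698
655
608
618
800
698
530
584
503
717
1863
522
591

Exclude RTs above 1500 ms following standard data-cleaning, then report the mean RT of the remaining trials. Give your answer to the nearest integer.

641 ms

Excluded: 1841, 1863
Retained (n=13): Σ = 8337
Mean = 8337/13 = 641.3077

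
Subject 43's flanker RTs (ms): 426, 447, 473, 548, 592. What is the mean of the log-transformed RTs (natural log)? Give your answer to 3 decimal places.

ln(RT): 6.0544, 6.1026, 6.1591, 6.3063, 6.3835
Σ ln(RT) = 31.0059
Mean = 31.0059/5 = 6.20118

6.201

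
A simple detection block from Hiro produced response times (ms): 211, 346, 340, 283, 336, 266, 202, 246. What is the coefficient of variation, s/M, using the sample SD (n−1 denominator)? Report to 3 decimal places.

n = 8, Σ = 2230, M = 278.7500
Σ(x−M)² = 23285.500; s = √(23285.500/7) = 57.6758
CV = 57.6758 / 278.7500 = 0.20691

0.207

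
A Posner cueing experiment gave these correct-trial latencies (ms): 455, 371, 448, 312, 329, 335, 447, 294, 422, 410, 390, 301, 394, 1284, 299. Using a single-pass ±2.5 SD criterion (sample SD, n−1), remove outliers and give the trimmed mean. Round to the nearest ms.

372 ms

n = 15, ΣRT = 6491, M = 432.733
Σ(x−M)² = 822730.93; s = √(822730.93/14) = 242.418
Cutoffs: 432.733 ± 2.5·242.418 → [-173.3, 1038.8]
Outside: 1284 → excluded.
Retained (n=14): Σ = 5207, mean = 5207/14 = 371.929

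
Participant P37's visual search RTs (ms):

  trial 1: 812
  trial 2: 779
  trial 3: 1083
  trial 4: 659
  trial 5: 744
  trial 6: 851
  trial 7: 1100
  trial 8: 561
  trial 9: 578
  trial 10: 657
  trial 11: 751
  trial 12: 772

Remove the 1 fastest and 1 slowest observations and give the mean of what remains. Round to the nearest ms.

Sorted: 561, 578, 657, 659, 744, 751, 772, 779, 812, 851, 1083, 1100
Drop lowest 1 (561) and highest 1 (1100)
Remaining (n=10): Σ = 7686, mean = 7686/10 = 768.600

769 ms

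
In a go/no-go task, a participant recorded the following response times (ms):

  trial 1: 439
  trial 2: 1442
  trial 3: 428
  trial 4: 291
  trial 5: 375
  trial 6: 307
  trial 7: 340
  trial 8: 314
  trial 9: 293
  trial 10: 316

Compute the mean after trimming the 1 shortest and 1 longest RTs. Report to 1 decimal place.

351.5 ms

Sorted: 291, 293, 307, 314, 316, 340, 375, 428, 439, 1442
Drop lowest 1 (291) and highest 1 (1442)
Remaining (n=8): Σ = 2812, mean = 2812/8 = 351.500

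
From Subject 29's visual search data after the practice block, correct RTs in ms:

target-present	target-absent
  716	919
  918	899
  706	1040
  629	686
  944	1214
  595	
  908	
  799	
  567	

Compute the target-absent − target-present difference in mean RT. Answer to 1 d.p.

M(target-present) = 6782/9 = 753.556
M(target-absent) = 4758/5 = 951.600
Difference = 951.600 − 753.556 = 198.044 ms

198.0 ms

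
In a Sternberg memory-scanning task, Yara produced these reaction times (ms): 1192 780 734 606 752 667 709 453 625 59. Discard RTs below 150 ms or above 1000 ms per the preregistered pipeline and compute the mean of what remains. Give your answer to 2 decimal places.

Excluded: 59, 1192
Retained (n=8): Σ = 5326
Mean = 5326/8 = 665.7500

665.75 ms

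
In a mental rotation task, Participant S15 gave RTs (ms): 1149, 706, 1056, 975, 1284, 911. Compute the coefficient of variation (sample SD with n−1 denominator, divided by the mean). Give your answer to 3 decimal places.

n = 6, Σ = 6081, M = 1013.5000
Σ(x−M)² = 199881.500; s = √(199881.500/5) = 199.9407
CV = 199.9407 / 1013.5000 = 0.19728

0.197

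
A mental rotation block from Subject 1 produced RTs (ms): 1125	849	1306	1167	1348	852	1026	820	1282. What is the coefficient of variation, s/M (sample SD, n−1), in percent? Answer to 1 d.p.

19.2%

n = 9, Σ = 9775, M = 1086.1111
Σ(x−M)² = 348822.889; s = √(348822.889/8) = 208.8130
CV = 208.8130 / 1086.1111 = 0.19226 = 19.226%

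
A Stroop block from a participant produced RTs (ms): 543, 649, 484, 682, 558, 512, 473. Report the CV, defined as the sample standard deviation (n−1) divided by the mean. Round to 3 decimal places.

n = 7, Σ = 3901, M = 557.2857
Σ(x−M)² = 38695.429; s = √(38695.429/6) = 80.3071
CV = 80.3071 / 557.2857 = 0.14410

0.144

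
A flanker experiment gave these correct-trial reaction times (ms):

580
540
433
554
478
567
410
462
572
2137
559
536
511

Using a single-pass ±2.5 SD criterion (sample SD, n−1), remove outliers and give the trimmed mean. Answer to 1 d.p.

n = 13, ΣRT = 8339, M = 641.462
Σ(x−M)² = 2459625.23; s = √(2459625.23/12) = 452.735
Cutoffs: 641.462 ± 2.5·452.735 → [-490.4, 1773.3]
Outside: 2137 → excluded.
Retained (n=12): Σ = 6202, mean = 6202/12 = 516.833

516.8 ms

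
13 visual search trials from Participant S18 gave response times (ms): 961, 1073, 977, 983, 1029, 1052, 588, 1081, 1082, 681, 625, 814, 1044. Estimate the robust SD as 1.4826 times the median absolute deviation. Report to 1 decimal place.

133.4 ms

Sorted: 588, 625, 681, 814, 961, 977, 983, 1029, 1044, 1052, 1073, 1081, 1082 → median = 983
|x − 983| sorted: 0, 6, 22, 46, 61, 69, 90, 98, 99, 169, 302, 358, 395 → MAD = 90
Robust SD ≈ 1.4826 × 90 = 133.434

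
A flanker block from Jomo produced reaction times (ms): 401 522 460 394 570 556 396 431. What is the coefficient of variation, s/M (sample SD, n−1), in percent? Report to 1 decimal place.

15.7%

n = 8, Σ = 3730, M = 466.2500
Σ(x−M)² = 37621.500; s = √(37621.500/7) = 73.3110
CV = 73.3110 / 466.2500 = 0.15724 = 15.724%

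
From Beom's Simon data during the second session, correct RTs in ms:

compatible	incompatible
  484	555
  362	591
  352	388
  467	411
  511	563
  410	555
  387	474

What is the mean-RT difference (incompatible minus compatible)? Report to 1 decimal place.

80.6 ms

M(compatible) = 2973/7 = 424.714
M(incompatible) = 3537/7 = 505.286
Difference = 505.286 − 424.714 = 80.571 ms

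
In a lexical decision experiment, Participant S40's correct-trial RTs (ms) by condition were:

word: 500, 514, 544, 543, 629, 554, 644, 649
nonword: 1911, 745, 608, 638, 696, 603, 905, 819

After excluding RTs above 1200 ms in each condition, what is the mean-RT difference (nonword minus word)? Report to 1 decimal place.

nonword: exclude 1911
M(word) = 4577/8 = 572.125
M(nonword) = 5014/7 = 716.286
Difference = 716.286 − 572.125 = 144.161 ms

144.2 ms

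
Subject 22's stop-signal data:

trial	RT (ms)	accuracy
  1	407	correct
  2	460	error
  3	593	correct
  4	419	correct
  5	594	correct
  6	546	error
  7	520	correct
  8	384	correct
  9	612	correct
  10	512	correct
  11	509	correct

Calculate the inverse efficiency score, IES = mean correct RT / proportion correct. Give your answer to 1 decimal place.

617.9 ms

Correct trials (n=9): 407, 593, 419, 594, 520, 384, 612, 512, 509
Mean correct RT = 4550/9 = 505.5556 ms
Proportion correct = 9/11
IES = 505.5556 / (9/11) = 617.901 ms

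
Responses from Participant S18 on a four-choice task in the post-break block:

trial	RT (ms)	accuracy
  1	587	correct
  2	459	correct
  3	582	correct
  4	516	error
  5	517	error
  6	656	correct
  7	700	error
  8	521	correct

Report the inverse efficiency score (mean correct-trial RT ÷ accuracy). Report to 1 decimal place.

897.6 ms

Correct trials (n=5): 587, 459, 582, 656, 521
Mean correct RT = 2805/5 = 561.0000 ms
Proportion correct = 5/8
IES = 561.0000 / (5/8) = 897.600 ms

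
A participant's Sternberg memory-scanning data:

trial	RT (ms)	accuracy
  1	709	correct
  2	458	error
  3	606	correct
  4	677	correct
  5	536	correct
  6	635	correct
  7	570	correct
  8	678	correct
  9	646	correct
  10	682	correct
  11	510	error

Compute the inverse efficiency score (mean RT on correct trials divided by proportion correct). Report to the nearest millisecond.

779 ms

Correct trials (n=9): 709, 606, 677, 536, 635, 570, 678, 646, 682
Mean correct RT = 5739/9 = 637.6667 ms
Proportion correct = 9/11
IES = 637.6667 / (9/11) = 779.370 ms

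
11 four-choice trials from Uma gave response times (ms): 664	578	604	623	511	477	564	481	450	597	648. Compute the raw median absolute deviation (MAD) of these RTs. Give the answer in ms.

67 ms

Sorted: 450, 477, 481, 511, 564, 578, 597, 604, 623, 648, 664 → median = 578
|x − 578|: 86, 0, 26, 45, 67, 101, 14, 97, 128, 19, 70
Sorted deviations: 0, 14, 19, 26, 45, 67, 70, 86, 97, 101, 128 → MAD = 67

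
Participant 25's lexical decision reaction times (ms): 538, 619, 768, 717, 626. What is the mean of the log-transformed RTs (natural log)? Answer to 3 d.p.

ln(RT): 6.2879, 6.4281, 6.6438, 6.5751, 6.4394
Σ ln(RT) = 32.3742
Mean = 32.3742/5 = 6.47484

6.475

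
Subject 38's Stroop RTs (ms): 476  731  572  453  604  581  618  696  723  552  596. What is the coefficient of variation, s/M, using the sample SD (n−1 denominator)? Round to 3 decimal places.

0.151

n = 11, Σ = 6602, M = 600.1818
Σ(x−M)² = 82295.636; s = √(82295.636/10) = 90.7169
CV = 90.7169 / 600.1818 = 0.15115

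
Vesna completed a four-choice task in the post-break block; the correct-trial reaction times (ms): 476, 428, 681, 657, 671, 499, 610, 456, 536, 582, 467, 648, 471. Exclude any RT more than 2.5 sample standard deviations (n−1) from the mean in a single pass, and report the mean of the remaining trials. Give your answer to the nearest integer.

n = 13, ΣRT = 7182, M = 552.462
Σ(x−M)² = 102523.23; s = √(102523.23/12) = 92.432
Cutoffs: 552.462 ± 2.5·92.432 → [321.4, 783.5]
No RTs fall outside the cutoffs; all 13 retained. Mean = 7182/13 = 552.462

552 ms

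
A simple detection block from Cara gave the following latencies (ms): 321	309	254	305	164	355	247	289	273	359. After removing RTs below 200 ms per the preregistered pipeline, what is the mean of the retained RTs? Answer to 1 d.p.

Excluded: 164
Retained (n=9): Σ = 2712
Mean = 2712/9 = 301.3333

301.3 ms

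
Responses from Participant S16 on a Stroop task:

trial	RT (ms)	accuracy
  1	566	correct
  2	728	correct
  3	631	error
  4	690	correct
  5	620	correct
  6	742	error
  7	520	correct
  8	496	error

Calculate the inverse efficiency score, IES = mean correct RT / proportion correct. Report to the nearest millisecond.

1000 ms

Correct trials (n=5): 566, 728, 690, 620, 520
Mean correct RT = 3124/5 = 624.8000 ms
Proportion correct = 5/8
IES = 624.8000 / (5/8) = 999.680 ms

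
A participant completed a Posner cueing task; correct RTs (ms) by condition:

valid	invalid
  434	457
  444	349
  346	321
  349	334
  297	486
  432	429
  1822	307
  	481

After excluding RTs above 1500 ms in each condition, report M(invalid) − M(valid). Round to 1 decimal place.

11.8 ms

valid: exclude 1822
M(valid) = 2302/6 = 383.667
M(invalid) = 3164/8 = 395.500
Difference = 395.500 − 383.667 = 11.833 ms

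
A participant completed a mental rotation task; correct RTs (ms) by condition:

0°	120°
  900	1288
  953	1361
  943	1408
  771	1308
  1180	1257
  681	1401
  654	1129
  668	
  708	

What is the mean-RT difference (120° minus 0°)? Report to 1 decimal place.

478.8 ms

M(0°) = 7458/9 = 828.667
M(120°) = 9152/7 = 1307.429
Difference = 1307.429 − 828.667 = 478.762 ms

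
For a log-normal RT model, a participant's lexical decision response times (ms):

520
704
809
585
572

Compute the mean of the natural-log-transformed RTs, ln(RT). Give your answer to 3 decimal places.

6.445

ln(RT): 6.2538, 6.5568, 6.6958, 6.3716, 6.3491
Σ ln(RT) = 32.2272
Mean = 32.2272/5 = 6.44543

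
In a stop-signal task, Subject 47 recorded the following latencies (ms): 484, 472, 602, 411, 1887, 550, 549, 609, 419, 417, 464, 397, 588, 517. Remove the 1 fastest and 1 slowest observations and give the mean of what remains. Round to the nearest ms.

Sorted: 397, 411, 417, 419, 464, 472, 484, 517, 549, 550, 588, 602, 609, 1887
Drop lowest 1 (397) and highest 1 (1887)
Remaining (n=12): Σ = 6082, mean = 6082/12 = 506.833

507 ms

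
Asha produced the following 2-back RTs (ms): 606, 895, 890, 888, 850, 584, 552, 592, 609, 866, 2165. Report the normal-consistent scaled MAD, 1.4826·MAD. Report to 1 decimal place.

Sorted: 552, 584, 592, 606, 609, 850, 866, 888, 890, 895, 2165 → median = 850
|x − 850| sorted: 0, 16, 38, 40, 45, 241, 244, 258, 266, 298, 1315 → MAD = 241
Robust SD ≈ 1.4826 × 241 = 357.307

357.3 ms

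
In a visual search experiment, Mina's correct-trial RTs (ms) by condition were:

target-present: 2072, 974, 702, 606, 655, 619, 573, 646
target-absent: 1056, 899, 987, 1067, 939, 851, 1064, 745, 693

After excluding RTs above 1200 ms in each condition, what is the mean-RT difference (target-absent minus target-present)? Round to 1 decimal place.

target-present: exclude 2072
M(target-present) = 4775/7 = 682.143
M(target-absent) = 8301/9 = 922.333
Difference = 922.333 − 682.143 = 240.190 ms

240.2 ms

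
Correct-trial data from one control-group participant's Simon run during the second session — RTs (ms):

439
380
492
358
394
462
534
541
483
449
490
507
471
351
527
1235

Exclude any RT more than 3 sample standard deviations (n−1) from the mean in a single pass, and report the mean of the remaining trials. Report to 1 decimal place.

n = 16, ΣRT = 8113, M = 507.062
Σ(x−M)² = 620102.94; s = √(620102.94/15) = 203.323
Cutoffs: 507.062 ± 3·203.323 → [-102.9, 1117.0]
Outside: 1235 → excluded.
Retained (n=15): Σ = 6878, mean = 6878/15 = 458.533

458.5 ms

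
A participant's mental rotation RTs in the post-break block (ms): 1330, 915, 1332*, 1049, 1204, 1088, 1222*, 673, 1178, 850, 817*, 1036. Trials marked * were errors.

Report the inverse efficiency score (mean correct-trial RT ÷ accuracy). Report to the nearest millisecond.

Correct trials (n=9): 1330, 915, 1049, 1204, 1088, 673, 1178, 850, 1036
Mean correct RT = 9323/9 = 1035.8889 ms
Proportion correct = 9/12
IES = 1035.8889 / (9/12) = 1381.185 ms

1381 ms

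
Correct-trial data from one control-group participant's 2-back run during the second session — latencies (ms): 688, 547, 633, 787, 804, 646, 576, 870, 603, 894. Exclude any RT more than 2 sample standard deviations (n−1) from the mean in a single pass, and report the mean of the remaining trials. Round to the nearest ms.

705 ms

n = 10, ΣRT = 7048, M = 704.800
Σ(x−M)² = 140433.60; s = √(140433.60/9) = 124.915
Cutoffs: 704.800 ± 2·124.915 → [455.0, 954.6]
No RTs fall outside the cutoffs; all 10 retained. Mean = 7048/10 = 704.800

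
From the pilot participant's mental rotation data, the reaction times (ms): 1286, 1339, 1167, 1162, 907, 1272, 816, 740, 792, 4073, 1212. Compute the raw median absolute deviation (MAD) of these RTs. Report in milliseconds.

172 ms

Sorted: 740, 792, 816, 907, 1162, 1167, 1212, 1272, 1286, 1339, 4073 → median = 1167
|x − 1167|: 119, 172, 0, 5, 260, 105, 351, 427, 375, 2906, 45
Sorted deviations: 0, 5, 45, 105, 119, 172, 260, 351, 375, 427, 2906 → MAD = 172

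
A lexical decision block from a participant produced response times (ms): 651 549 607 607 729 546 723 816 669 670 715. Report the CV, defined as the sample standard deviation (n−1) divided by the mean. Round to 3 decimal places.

0.124

n = 11, Σ = 7282, M = 662.0000
Σ(x−M)² = 67244.000; s = √(67244.000/10) = 82.0024
CV = 82.0024 / 662.0000 = 0.12387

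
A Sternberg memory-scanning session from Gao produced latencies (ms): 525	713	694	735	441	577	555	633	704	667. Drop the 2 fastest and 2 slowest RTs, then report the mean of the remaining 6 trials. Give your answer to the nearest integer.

638 ms

Sorted: 441, 525, 555, 577, 633, 667, 694, 704, 713, 735
Drop lowest 2 (441, 525) and highest 2 (713, 735)
Remaining (n=6): Σ = 3830, mean = 3830/6 = 638.333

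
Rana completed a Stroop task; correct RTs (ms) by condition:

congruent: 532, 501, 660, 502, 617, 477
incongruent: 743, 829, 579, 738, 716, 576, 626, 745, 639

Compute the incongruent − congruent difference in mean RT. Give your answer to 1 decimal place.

139.7 ms

M(congruent) = 3289/6 = 548.167
M(incongruent) = 6191/9 = 687.889
Difference = 687.889 − 548.167 = 139.722 ms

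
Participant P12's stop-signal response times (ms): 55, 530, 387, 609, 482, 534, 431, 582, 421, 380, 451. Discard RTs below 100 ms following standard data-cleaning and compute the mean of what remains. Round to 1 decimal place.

Excluded: 55
Retained (n=10): Σ = 4807
Mean = 4807/10 = 480.7000

480.7 ms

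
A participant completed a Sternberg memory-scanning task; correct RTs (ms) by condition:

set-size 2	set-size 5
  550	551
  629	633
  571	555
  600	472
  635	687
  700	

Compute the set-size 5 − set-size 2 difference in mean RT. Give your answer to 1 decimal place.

M(set-size 2) = 3685/6 = 614.167
M(set-size 5) = 2898/5 = 579.600
Difference = 579.600 − 614.167 = -34.567 ms

-34.6 ms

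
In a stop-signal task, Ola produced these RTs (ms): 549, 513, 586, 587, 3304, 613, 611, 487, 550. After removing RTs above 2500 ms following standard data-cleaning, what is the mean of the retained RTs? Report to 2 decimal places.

Excluded: 3304
Retained (n=8): Σ = 4496
Mean = 4496/8 = 562.0000

562.00 ms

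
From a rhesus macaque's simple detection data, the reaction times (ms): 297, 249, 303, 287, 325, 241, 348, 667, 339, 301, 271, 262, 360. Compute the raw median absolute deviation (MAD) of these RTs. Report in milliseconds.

Sorted: 241, 249, 262, 271, 287, 297, 301, 303, 325, 339, 348, 360, 667 → median = 301
|x − 301|: 4, 52, 2, 14, 24, 60, 47, 366, 38, 0, 30, 39, 59
Sorted deviations: 0, 2, 4, 14, 24, 30, 38, 39, 47, 52, 59, 60, 366 → MAD = 38

38 ms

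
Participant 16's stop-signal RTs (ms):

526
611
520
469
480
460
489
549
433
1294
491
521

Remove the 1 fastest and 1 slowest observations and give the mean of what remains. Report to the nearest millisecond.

Sorted: 433, 460, 469, 480, 489, 491, 520, 521, 526, 549, 611, 1294
Drop lowest 1 (433) and highest 1 (1294)
Remaining (n=10): Σ = 5116, mean = 5116/10 = 511.600

512 ms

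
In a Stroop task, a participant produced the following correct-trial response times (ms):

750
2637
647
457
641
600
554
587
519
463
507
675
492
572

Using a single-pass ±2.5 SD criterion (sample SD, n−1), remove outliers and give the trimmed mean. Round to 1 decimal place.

n = 14, ΣRT = 10101, M = 721.500
Σ(x−M)² = 4043873.50; s = √(4043873.50/13) = 557.734
Cutoffs: 721.500 ± 2.5·557.734 → [-672.8, 2115.8]
Outside: 2637 → excluded.
Retained (n=13): Σ = 7464, mean = 7464/13 = 574.154

574.2 ms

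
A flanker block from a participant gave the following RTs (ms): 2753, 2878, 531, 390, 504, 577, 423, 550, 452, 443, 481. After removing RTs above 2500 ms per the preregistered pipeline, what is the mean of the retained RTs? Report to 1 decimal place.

Excluded: 2753, 2878
Retained (n=9): Σ = 4351
Mean = 4351/9 = 483.4444

483.4 ms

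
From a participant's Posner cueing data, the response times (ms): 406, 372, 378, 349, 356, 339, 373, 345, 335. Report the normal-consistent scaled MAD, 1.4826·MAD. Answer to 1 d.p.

Sorted: 335, 339, 345, 349, 356, 372, 373, 378, 406 → median = 356
|x − 356| sorted: 0, 7, 11, 16, 17, 17, 21, 22, 50 → MAD = 17
Robust SD ≈ 1.4826 × 17 = 25.204

25.2 ms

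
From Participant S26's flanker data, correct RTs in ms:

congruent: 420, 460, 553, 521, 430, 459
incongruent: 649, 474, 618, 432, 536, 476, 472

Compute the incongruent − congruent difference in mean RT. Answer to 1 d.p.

M(congruent) = 2843/6 = 473.833
M(incongruent) = 3657/7 = 522.429
Difference = 522.429 − 473.833 = 48.595 ms

48.6 ms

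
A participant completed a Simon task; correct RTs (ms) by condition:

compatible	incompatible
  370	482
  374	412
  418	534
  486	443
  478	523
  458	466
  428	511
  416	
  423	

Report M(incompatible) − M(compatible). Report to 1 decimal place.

53.7 ms

M(compatible) = 3851/9 = 427.889
M(incompatible) = 3371/7 = 481.571
Difference = 481.571 − 427.889 = 53.683 ms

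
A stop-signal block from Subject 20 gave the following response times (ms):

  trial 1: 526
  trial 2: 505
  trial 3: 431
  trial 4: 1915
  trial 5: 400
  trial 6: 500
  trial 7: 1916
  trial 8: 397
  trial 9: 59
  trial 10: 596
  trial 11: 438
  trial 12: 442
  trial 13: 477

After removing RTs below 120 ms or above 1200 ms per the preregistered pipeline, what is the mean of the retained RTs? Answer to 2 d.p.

471.20 ms

Excluded: 59, 1915, 1916
Retained (n=10): Σ = 4712
Mean = 4712/10 = 471.2000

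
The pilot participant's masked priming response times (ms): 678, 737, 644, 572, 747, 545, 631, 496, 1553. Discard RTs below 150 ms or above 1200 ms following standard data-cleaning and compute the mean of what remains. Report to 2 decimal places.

631.25 ms

Excluded: 1553
Retained (n=8): Σ = 5050
Mean = 5050/8 = 631.2500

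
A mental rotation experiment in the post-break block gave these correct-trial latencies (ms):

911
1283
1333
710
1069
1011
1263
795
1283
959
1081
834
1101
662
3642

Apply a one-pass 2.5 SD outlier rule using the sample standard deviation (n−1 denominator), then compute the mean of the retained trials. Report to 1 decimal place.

1021.1 ms

n = 15, ΣRT = 17937, M = 1195.800
Σ(x−M)² = 7044506.40; s = √(7044506.40/14) = 709.351
Cutoffs: 1195.800 ± 2.5·709.351 → [-577.6, 2969.2]
Outside: 3642 → excluded.
Retained (n=14): Σ = 14295, mean = 14295/14 = 1021.071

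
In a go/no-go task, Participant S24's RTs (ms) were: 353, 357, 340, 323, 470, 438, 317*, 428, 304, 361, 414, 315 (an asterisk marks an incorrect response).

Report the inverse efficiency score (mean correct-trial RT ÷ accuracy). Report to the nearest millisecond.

Correct trials (n=11): 353, 357, 340, 323, 470, 438, 428, 304, 361, 414, 315
Mean correct RT = 4103/11 = 373.0000 ms
Proportion correct = 11/12
IES = 373.0000 / (11/12) = 406.909 ms

407 ms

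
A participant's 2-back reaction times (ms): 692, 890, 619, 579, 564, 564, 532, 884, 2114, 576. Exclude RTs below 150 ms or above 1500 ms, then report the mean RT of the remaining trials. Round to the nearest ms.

Excluded: 2114
Retained (n=9): Σ = 5900
Mean = 5900/9 = 655.5556

656 ms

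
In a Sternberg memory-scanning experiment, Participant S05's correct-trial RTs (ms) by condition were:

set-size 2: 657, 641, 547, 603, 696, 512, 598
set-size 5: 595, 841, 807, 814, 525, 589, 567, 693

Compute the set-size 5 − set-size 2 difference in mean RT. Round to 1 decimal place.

M(set-size 2) = 4254/7 = 607.714
M(set-size 5) = 5431/8 = 678.875
Difference = 678.875 − 607.714 = 71.161 ms

71.2 ms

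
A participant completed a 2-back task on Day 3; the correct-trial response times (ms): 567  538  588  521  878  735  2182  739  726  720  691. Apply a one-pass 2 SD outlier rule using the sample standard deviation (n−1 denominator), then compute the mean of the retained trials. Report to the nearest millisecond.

670 ms

n = 11, ΣRT = 8885, M = 807.727
Σ(x−M)² = 2192772.18; s = √(2192772.18/10) = 468.270
Cutoffs: 807.727 ± 2·468.270 → [-128.8, 1744.3]
Outside: 2182 → excluded.
Retained (n=10): Σ = 6703, mean = 6703/10 = 670.300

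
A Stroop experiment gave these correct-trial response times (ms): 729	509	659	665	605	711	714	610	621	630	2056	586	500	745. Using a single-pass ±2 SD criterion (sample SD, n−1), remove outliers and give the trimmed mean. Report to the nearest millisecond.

n = 14, ΣRT = 10340, M = 738.571
Σ(x−M)² = 1941739.43; s = √(1941739.43/13) = 386.477
Cutoffs: 738.571 ± 2·386.477 → [-34.4, 1511.5]
Outside: 2056 → excluded.
Retained (n=13): Σ = 8284, mean = 8284/13 = 637.231

637 ms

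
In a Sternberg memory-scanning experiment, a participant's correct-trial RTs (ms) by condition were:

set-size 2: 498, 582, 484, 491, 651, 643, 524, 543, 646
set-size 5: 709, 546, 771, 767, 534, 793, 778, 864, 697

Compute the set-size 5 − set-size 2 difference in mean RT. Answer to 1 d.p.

M(set-size 2) = 5062/9 = 562.444
M(set-size 5) = 6459/9 = 717.667
Difference = 717.667 − 562.444 = 155.222 ms

155.2 ms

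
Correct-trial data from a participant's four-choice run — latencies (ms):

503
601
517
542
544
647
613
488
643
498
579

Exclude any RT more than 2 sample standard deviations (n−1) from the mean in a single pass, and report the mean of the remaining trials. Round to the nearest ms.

n = 11, ΣRT = 6175, M = 561.364
Σ(x−M)² = 33994.55; s = √(33994.55/10) = 58.305
Cutoffs: 561.364 ± 2·58.305 → [444.8, 678.0]
No RTs fall outside the cutoffs; all 11 retained. Mean = 6175/11 = 561.364

561 ms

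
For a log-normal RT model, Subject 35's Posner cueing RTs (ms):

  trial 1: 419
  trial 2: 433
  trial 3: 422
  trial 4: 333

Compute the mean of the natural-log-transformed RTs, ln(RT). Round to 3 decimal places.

ln(RT): 6.0379, 6.0707, 6.0450, 5.8081
Σ ln(RT) = 23.9618
Mean = 23.9618/4 = 5.99044

5.990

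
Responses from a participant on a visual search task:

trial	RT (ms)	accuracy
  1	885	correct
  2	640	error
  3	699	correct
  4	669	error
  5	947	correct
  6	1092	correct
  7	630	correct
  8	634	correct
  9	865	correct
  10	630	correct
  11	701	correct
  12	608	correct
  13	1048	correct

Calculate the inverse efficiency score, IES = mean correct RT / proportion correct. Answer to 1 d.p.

Correct trials (n=11): 885, 699, 947, 1092, 630, 634, 865, 630, 701, 608, 1048
Mean correct RT = 8739/11 = 794.4545 ms
Proportion correct = 11/13
IES = 794.4545 / (11/13) = 938.901 ms

938.9 ms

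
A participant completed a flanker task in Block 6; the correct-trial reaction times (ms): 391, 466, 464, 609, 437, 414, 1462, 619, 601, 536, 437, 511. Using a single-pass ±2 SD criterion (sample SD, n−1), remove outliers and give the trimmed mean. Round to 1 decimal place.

498.6 ms

n = 12, ΣRT = 6947, M = 578.917
Σ(x−M)² = 918036.92; s = √(918036.92/11) = 288.891
Cutoffs: 578.917 ± 2·288.891 → [1.1, 1156.7]
Outside: 1462 → excluded.
Retained (n=11): Σ = 5485, mean = 5485/11 = 498.636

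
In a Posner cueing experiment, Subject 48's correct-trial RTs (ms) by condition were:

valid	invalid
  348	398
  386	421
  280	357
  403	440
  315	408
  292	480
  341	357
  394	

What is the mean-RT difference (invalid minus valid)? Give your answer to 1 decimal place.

63.8 ms

M(valid) = 2759/8 = 344.875
M(invalid) = 2861/7 = 408.714
Difference = 408.714 − 344.875 = 63.839 ms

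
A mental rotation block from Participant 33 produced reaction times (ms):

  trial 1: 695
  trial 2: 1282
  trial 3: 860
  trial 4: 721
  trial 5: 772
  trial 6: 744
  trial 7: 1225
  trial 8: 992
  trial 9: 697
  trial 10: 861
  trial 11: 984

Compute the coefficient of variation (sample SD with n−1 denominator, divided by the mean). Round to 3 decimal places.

n = 11, Σ = 9833, M = 893.9091
Σ(x−M)² = 425776.909; s = √(425776.909/10) = 206.3436
CV = 206.3436 / 893.9091 = 0.23083

0.231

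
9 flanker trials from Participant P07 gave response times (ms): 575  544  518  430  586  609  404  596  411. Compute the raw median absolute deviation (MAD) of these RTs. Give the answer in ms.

Sorted: 404, 411, 430, 518, 544, 575, 586, 596, 609 → median = 544
|x − 544|: 31, 0, 26, 114, 42, 65, 140, 52, 133
Sorted deviations: 0, 26, 31, 42, 52, 65, 114, 133, 140 → MAD = 52

52 ms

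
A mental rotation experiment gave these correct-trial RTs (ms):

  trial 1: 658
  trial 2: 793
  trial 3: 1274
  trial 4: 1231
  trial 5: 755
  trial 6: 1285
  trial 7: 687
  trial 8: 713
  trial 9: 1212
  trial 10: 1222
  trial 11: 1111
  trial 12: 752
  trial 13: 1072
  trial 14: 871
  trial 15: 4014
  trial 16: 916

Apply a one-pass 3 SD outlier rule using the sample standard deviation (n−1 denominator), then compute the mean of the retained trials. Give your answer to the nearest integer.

n = 16, ΣRT = 18566, M = 1160.375
Σ(x−M)² = 9479445.75; s = √(9479445.75/15) = 794.961
Cutoffs: 1160.375 ± 3·794.961 → [-1224.5, 3545.3]
Outside: 4014 → excluded.
Retained (n=15): Σ = 14552, mean = 14552/15 = 970.133

970 ms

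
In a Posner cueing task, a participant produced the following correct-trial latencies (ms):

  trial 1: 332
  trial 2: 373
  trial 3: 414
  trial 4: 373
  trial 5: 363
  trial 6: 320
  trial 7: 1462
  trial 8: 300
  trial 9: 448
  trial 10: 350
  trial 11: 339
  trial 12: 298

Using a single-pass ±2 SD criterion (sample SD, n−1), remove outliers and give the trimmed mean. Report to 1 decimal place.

n = 12, ΣRT = 5372, M = 447.667
Σ(x−M)² = 1143554.67; s = √(1143554.67/11) = 322.428
Cutoffs: 447.667 ± 2·322.428 → [-197.2, 1092.5]
Outside: 1462 → excluded.
Retained (n=11): Σ = 3910, mean = 3910/11 = 355.455

355.5 ms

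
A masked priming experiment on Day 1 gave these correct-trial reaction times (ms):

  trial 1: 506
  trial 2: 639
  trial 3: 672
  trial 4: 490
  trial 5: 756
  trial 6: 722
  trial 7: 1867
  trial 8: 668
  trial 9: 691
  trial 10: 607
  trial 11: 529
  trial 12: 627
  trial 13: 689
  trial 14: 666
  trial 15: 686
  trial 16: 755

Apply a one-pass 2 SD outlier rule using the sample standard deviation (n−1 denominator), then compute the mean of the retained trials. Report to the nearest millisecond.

n = 16, ΣRT = 11570, M = 723.125
Σ(x−M)² = 1492015.75; s = √(1492015.75/15) = 315.385
Cutoffs: 723.125 ± 2·315.385 → [92.4, 1353.9]
Outside: 1867 → excluded.
Retained (n=15): Σ = 9703, mean = 9703/15 = 646.867

647 ms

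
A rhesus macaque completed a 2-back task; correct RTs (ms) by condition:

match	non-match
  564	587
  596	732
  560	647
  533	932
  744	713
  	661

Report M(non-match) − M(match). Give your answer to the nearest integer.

113 ms

M(match) = 2997/5 = 599.400
M(non-match) = 4272/6 = 712.000
Difference = 712.000 − 599.400 = 112.600 ms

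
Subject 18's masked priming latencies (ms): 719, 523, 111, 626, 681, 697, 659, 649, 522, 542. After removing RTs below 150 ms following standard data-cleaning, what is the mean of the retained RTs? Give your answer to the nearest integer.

624 ms

Excluded: 111
Retained (n=9): Σ = 5618
Mean = 5618/9 = 624.2222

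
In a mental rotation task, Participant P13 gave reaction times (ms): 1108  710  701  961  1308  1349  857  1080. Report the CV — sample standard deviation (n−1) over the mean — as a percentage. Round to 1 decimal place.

n = 8, Σ = 8074, M = 1009.2500
Σ(x−M)² = 429515.500; s = √(429515.500/7) = 247.7082
CV = 247.7082 / 1009.2500 = 0.24544 = 24.544%

24.5%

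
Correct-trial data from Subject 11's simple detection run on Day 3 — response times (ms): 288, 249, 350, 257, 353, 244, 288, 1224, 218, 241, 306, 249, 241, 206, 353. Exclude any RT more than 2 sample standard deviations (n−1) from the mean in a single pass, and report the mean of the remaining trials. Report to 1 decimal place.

n = 15, ΣRT = 5067, M = 337.800
Σ(x−M)² = 873494.40; s = √(873494.40/14) = 249.785
Cutoffs: 337.800 ± 2·249.785 → [-161.8, 837.4]
Outside: 1224 → excluded.
Retained (n=14): Σ = 3843, mean = 3843/14 = 274.500

274.5 ms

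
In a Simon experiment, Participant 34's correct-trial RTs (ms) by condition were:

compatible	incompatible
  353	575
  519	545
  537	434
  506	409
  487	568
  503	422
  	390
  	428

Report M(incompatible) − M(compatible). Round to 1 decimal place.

M(compatible) = 2905/6 = 484.167
M(incompatible) = 3771/8 = 471.375
Difference = 471.375 − 484.167 = -12.792 ms

-12.8 ms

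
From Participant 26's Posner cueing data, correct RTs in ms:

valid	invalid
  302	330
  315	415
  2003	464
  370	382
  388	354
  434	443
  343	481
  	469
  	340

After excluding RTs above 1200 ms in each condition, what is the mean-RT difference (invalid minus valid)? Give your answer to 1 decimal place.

50.0 ms

valid: exclude 2003
M(valid) = 2152/6 = 358.667
M(invalid) = 3678/9 = 408.667
Difference = 408.667 − 358.667 = 50.000 ms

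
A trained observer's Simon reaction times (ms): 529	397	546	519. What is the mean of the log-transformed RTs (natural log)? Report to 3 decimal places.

6.202

ln(RT): 6.2710, 5.9839, 6.3026, 6.2519
Σ ln(RT) = 24.8094
Mean = 24.8094/4 = 6.20236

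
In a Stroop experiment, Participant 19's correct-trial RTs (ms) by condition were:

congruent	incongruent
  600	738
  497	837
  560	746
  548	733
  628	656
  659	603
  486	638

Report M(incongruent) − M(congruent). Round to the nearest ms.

139 ms

M(congruent) = 3978/7 = 568.286
M(incongruent) = 4951/7 = 707.286
Difference = 707.286 − 568.286 = 139.000 ms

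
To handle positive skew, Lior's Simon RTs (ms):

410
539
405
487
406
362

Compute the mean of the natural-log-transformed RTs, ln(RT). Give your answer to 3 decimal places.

ln(RT): 6.0162, 6.2897, 6.0039, 6.1883, 6.0064, 5.8916
Σ ln(RT) = 36.3960
Mean = 36.3960/6 = 6.06600

6.066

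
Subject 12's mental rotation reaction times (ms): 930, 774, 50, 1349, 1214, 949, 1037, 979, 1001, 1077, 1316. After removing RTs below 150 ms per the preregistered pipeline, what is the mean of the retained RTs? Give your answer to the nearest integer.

1063 ms

Excluded: 50
Retained (n=10): Σ = 10626
Mean = 10626/10 = 1062.6000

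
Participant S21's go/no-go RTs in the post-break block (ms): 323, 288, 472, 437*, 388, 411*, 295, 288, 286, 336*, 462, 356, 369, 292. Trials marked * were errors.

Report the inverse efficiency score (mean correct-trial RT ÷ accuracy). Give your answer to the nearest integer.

442 ms

Correct trials (n=11): 323, 288, 472, 388, 295, 288, 286, 462, 356, 369, 292
Mean correct RT = 3819/11 = 347.1818 ms
Proportion correct = 11/14
IES = 347.1818 / (11/14) = 441.868 ms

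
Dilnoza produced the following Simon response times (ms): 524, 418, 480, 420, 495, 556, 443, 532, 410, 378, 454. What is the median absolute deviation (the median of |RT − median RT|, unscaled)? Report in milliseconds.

Sorted: 378, 410, 418, 420, 443, 454, 480, 495, 524, 532, 556 → median = 454
|x − 454|: 70, 36, 26, 34, 41, 102, 11, 78, 44, 76, 0
Sorted deviations: 0, 11, 26, 34, 36, 41, 44, 70, 76, 78, 102 → MAD = 41

41 ms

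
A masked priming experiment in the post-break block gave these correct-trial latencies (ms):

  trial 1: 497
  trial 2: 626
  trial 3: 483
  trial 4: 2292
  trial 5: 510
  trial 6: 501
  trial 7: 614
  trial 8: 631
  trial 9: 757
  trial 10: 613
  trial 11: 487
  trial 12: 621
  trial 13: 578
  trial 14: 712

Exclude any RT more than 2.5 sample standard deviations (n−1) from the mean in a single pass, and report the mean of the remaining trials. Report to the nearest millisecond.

587 ms

n = 14, ΣRT = 9922, M = 708.714
Σ(x−M)² = 2792488.86; s = √(2792488.86/13) = 463.473
Cutoffs: 708.714 ± 2.5·463.473 → [-450.0, 1867.4]
Outside: 2292 → excluded.
Retained (n=13): Σ = 7630, mean = 7630/13 = 586.923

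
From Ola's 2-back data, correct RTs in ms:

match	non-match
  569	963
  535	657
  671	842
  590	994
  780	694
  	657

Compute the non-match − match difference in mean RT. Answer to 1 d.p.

172.2 ms

M(match) = 3145/5 = 629.000
M(non-match) = 4807/6 = 801.167
Difference = 801.167 − 629.000 = 172.167 ms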